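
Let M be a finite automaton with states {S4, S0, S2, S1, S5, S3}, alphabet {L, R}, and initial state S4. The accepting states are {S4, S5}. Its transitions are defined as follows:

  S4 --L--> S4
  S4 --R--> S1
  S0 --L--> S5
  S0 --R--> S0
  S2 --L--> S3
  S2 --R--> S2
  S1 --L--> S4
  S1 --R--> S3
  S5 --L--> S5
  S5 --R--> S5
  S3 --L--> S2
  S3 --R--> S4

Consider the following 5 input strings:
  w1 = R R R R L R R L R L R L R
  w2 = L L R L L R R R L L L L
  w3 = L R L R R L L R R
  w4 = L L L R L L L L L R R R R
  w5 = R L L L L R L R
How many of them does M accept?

1

w1: Trace: S4 -R-> S1 -R-> S3 -R-> S4 -R-> S1 -L-> S4 -R-> S1 -R-> S3 -L-> S2 -R-> S2 -L-> S3 -R-> S4 -L-> S4 -R-> S1  → end S1, rejected
w2: Trace: S4 -L-> S4 -L-> S4 -R-> S1 -L-> S4 -L-> S4 -R-> S1 -R-> S3 -R-> S4 -L-> S4 -L-> S4 -L-> S4 -L-> S4  → end S4, accepted
w3: Trace: S4 -L-> S4 -R-> S1 -L-> S4 -R-> S1 -R-> S3 -L-> S2 -L-> S3 -R-> S4 -R-> S1  → end S1, rejected
w4: Trace: S4 -L-> S4 -L-> S4 -L-> S4 -R-> S1 -L-> S4 -L-> S4 -L-> S4 -L-> S4 -L-> S4 -R-> S1 -R-> S3 -R-> S4 -R-> S1  → end S1, rejected
w5: Trace: S4 -R-> S1 -L-> S4 -L-> S4 -L-> S4 -L-> S4 -R-> S1 -L-> S4 -R-> S1  → end S1, rejected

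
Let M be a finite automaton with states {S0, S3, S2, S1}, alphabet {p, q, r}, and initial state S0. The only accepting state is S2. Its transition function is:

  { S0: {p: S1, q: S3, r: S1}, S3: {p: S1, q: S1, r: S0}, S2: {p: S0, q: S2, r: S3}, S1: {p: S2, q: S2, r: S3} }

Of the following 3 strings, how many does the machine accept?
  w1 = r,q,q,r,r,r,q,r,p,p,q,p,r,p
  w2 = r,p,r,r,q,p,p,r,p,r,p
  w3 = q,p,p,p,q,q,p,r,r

1

w1:
  start at S0
  read 'r': S0 → S1
  read 'q': S1 → S2
  read 'q': S2 → S2
  read 'r': S2 → S3
  read 'r': S3 → S0
  read 'r': S0 → S1
  read 'q': S1 → S2
  read 'r': S2 → S3
  read 'p': S3 → S1
  read 'p': S1 → S2
  read 'q': S2 → S2
  read 'p': S2 → S0
  read 'r': S0 → S1
  read 'p': S1 → S2
  end S2, accepted
w2:
  start at S0
  read 'r': S0 → S1
  read 'p': S1 → S2
  read 'r': S2 → S3
  read 'r': S3 → S0
  read 'q': S0 → S3
  read 'p': S3 → S1
  read 'p': S1 → S2
  read 'r': S2 → S3
  read 'p': S3 → S1
  read 'r': S1 → S3
  read 'p': S3 → S1
  end S1, rejected
w3:
  start at S0
  read 'q': S0 → S3
  read 'p': S3 → S1
  read 'p': S1 → S2
  read 'p': S2 → S0
  read 'q': S0 → S3
  read 'q': S3 → S1
  read 'p': S1 → S2
  read 'r': S2 → S3
  read 'r': S3 → S0
  end S0, rejected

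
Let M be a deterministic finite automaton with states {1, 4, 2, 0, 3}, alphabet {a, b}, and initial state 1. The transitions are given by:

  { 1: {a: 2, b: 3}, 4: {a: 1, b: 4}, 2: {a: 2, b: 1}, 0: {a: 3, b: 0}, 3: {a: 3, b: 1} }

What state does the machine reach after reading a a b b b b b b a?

Trace: 1 -a-> 2 -a-> 2 -b-> 1 -b-> 3 -b-> 1 -b-> 3 -b-> 1 -b-> 3 -a-> 3

3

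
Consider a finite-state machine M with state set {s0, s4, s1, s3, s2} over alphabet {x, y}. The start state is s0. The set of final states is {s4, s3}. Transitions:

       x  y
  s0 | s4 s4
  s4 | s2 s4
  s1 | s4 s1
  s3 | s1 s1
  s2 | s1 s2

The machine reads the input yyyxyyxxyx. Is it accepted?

start at s0
read 'y': s0 → s4
read 'y': s4 → s4
read 'y': s4 → s4
read 'x': s4 → s2
read 'y': s2 → s2
read 'y': s2 → s2
read 'x': s2 → s1
read 'x': s1 → s4
read 'y': s4 → s4
read 'x': s4 → s2
End state s2 is not accepting.

No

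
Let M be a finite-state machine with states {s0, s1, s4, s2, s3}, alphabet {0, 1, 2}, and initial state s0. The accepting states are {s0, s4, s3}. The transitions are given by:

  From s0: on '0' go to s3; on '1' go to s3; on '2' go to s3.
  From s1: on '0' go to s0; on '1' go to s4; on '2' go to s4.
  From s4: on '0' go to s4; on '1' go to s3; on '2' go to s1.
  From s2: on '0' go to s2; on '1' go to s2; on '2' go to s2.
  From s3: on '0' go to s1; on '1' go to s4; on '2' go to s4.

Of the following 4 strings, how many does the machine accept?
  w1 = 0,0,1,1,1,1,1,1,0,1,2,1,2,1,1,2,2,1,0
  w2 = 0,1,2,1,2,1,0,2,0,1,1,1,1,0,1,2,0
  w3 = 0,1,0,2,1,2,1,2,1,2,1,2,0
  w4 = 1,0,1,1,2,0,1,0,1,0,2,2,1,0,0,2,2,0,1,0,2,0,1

w1:
  start at s0
  read '0': s0 → s3
  read '0': s3 → s1
  read '1': s1 → s4
  read '1': s4 → s3
  read '1': s3 → s4
  read '1': s4 → s3
  read '1': s3 → s4
  read '1': s4 → s3
  read '0': s3 → s1
  read '1': s1 → s4
  read '2': s4 → s1
  read '1': s1 → s4
  read '2': s4 → s1
  read '1': s1 → s4
  read '1': s4 → s3
  read '2': s3 → s4
  read '2': s4 → s1
  read '1': s1 → s4
  read '0': s4 → s4
  end s4, accepted
w2:
  start at s0
  read '0': s0 → s3
  read '1': s3 → s4
  read '2': s4 → s1
  read '1': s1 → s4
  read '2': s4 → s1
  read '1': s1 → s4
  read '0': s4 → s4
  read '2': s4 → s1
  read '0': s1 → s0
  read '1': s0 → s3
  read '1': s3 → s4
  read '1': s4 → s3
  read '1': s3 → s4
  read '0': s4 → s4
  read '1': s4 → s3
  read '2': s3 → s4
  read '0': s4 → s4
  end s4, accepted
w3:
  start at s0
  read '0': s0 → s3
  read '1': s3 → s4
  read '0': s4 → s4
  read '2': s4 → s1
  read '1': s1 → s4
  read '2': s4 → s1
  read '1': s1 → s4
  read '2': s4 → s1
  read '1': s1 → s4
  read '2': s4 → s1
  read '1': s1 → s4
  read '2': s4 → s1
  read '0': s1 → s0
  end s0, accepted
w4:
  start at s0
  read '1': s0 → s3
  read '0': s3 → s1
  read '1': s1 → s4
  read '1': s4 → s3
  read '2': s3 → s4
  read '0': s4 → s4
  read '1': s4 → s3
  read '0': s3 → s1
  read '1': s1 → s4
  read '0': s4 → s4
  read '2': s4 → s1
  read '2': s1 → s4
  read '1': s4 → s3
  read '0': s3 → s1
  read '0': s1 → s0
  read '2': s0 → s3
  read '2': s3 → s4
  read '0': s4 → s4
  read '1': s4 → s3
  read '0': s3 → s1
  read '2': s1 → s4
  read '0': s4 → s4
  read '1': s4 → s3
  end s3, accepted

4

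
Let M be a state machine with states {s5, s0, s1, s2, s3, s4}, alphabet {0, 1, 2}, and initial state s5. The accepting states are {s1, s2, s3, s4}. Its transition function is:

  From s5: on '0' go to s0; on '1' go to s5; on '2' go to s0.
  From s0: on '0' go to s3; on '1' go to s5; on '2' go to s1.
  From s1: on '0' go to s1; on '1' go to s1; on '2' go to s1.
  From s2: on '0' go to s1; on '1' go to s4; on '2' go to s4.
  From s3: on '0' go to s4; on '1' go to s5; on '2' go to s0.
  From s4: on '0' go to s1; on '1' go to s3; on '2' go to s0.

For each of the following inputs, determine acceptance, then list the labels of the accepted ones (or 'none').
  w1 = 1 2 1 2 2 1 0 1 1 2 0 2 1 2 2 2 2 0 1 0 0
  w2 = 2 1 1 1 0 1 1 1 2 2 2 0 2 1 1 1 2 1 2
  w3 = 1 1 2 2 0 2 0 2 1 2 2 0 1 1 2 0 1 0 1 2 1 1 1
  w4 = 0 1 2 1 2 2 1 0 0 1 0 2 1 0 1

w1, w2, w3, w4

w1: Trace: s5 -1-> s5 -2-> s0 -1-> s5 -2-> s0 -2-> s1 -1-> s1 -0-> s1 -1-> s1 -1-> s1 -2-> s1 -0-> s1 -2-> s1 -1-> s1 -2-> s1 -2-> s1 -2-> s1 -2-> s1 -0-> s1 -1-> s1 -0-> s1 -0-> s1  → end s1, accepted
w2: Trace: s5 -2-> s0 -1-> s5 -1-> s5 -1-> s5 -0-> s0 -1-> s5 -1-> s5 -1-> s5 -2-> s0 -2-> s1 -2-> s1 -0-> s1 -2-> s1 -1-> s1 -1-> s1 -1-> s1 -2-> s1 -1-> s1 -2-> s1  → end s1, accepted
w3: Trace: s5 -1-> s5 -1-> s5 -2-> s0 -2-> s1 -0-> s1 -2-> s1 -0-> s1 -2-> s1 -1-> s1 -2-> s1 -2-> s1 -0-> s1 -1-> s1 -1-> s1 -2-> s1 -0-> s1 -1-> s1 -0-> s1 -1-> s1 -2-> s1 -1-> s1 -1-> s1 -1-> s1  → end s1, accepted
w4: Trace: s5 -0-> s0 -1-> s5 -2-> s0 -1-> s5 -2-> s0 -2-> s1 -1-> s1 -0-> s1 -0-> s1 -1-> s1 -0-> s1 -2-> s1 -1-> s1 -0-> s1 -1-> s1  → end s1, accepted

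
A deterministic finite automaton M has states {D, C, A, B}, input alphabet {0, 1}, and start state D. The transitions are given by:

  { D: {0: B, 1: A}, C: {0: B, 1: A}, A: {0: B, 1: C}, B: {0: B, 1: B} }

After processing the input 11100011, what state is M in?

B

Trace: D -1-> A -1-> C -1-> A -0-> B -0-> B -0-> B -1-> B -1-> B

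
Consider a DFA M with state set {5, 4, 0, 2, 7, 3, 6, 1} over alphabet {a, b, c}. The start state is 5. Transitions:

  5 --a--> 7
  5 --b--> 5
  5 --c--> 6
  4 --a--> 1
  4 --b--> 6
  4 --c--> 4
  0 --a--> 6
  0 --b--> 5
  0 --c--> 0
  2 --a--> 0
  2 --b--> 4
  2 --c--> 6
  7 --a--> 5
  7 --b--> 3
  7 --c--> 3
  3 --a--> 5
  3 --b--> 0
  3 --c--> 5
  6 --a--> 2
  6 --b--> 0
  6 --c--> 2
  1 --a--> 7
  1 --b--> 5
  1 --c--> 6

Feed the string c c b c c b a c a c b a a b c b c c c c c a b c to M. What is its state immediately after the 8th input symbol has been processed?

start at 5
read 'c': 5 → 6
read 'c': 6 → 2
read 'b': 2 → 4
read 'c': 4 → 4
read 'c': 4 → 4
read 'b': 4 → 6
read 'a': 6 → 2
read 'c': 2 → 6
After 8 symbols: 6.

6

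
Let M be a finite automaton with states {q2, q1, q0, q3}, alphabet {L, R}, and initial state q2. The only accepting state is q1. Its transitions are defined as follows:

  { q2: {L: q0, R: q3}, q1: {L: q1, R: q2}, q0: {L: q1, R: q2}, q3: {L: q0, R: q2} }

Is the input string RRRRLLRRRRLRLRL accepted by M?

Trace: q2 -R-> q3 -R-> q2 -R-> q3 -R-> q2 -L-> q0 -L-> q1 -R-> q2 -R-> q3 -R-> q2 -R-> q3 -L-> q0 -R-> q2 -L-> q0 -R-> q2 -L-> q0
End state q0 is not accepting.

No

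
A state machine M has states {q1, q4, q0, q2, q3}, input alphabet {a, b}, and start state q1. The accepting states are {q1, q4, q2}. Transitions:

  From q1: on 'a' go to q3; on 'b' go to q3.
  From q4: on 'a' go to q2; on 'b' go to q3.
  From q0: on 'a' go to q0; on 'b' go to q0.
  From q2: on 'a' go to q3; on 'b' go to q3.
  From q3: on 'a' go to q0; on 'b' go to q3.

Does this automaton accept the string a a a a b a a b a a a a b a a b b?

Trace: q1 -a-> q3 -a-> q0 -a-> q0 -a-> q0 -b-> q0 -a-> q0 -a-> q0 -b-> q0 -a-> q0 -a-> q0 -a-> q0 -a-> q0 -b-> q0 -a-> q0 -a-> q0 -b-> q0 -b-> q0
End state q0 is not accepting.

No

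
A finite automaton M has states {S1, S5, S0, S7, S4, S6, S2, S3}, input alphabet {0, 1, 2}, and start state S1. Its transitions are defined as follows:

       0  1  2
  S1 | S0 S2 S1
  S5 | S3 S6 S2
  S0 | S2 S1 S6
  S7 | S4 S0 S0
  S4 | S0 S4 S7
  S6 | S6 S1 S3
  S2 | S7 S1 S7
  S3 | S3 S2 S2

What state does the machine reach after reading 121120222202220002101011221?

S1

S1 → S2 → S7 → S0 → S1 → S1 → S0 → S6 → S3 → S2 → S7 → S4 → S7 → S0 → S6 → S6 → S6 → S6 → S3 → S2 → S7 → S0 → S2 → S1 → S2 → S7 → S0 → S1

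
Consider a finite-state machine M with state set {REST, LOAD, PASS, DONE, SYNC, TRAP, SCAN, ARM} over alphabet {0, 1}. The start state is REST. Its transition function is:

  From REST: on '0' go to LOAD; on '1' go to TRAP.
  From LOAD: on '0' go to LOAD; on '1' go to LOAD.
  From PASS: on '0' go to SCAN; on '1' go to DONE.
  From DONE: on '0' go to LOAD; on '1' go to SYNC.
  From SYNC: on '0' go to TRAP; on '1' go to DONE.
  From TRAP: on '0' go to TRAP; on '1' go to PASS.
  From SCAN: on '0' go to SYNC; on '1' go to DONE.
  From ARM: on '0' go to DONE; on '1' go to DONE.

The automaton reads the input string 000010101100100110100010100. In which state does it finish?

REST → LOAD → LOAD → LOAD → LOAD → LOAD → LOAD → LOAD → LOAD → LOAD → LOAD → LOAD → LOAD → LOAD → LOAD → LOAD → LOAD → LOAD → LOAD → LOAD → LOAD → LOAD → LOAD → LOAD → LOAD → LOAD → LOAD → LOAD

LOAD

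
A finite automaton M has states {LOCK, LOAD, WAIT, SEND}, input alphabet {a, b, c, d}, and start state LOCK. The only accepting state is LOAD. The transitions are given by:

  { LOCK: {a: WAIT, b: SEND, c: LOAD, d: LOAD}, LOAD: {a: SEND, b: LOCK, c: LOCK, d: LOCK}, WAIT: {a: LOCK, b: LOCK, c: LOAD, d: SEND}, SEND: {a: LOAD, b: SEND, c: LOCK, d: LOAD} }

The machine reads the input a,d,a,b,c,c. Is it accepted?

No

LOCK → WAIT → SEND → LOAD → LOCK → LOAD → LOCK
End state LOCK is not accepting.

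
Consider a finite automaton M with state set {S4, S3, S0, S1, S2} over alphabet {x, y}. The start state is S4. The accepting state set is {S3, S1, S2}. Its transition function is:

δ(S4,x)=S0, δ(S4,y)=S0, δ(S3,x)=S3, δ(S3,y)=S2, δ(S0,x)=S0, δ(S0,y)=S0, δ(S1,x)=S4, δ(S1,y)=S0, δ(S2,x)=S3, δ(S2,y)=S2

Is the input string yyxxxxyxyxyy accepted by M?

No

start at S4
read 'y': S4 → S0
read 'y': S0 → S0
read 'x': S0 → S0
read 'x': S0 → S0
read 'x': S0 → S0
read 'x': S0 → S0
read 'y': S0 → S0
read 'x': S0 → S0
read 'y': S0 → S0
read 'x': S0 → S0
read 'y': S0 → S0
read 'y': S0 → S0
End state S0 is not accepting.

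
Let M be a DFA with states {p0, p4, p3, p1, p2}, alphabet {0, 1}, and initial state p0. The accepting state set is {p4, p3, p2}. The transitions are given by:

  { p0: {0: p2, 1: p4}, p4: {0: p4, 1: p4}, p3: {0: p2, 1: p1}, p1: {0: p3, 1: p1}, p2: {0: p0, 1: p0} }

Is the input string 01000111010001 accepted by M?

start at p0
read '0': p0 → p2
read '1': p2 → p0
read '0': p0 → p2
read '0': p2 → p0
read '0': p0 → p2
read '1': p2 → p0
read '1': p0 → p4
read '1': p4 → p4
read '0': p4 → p4
read '1': p4 → p4
read '0': p4 → p4
read '0': p4 → p4
read '0': p4 → p4
read '1': p4 → p4
End state p4 is accepting.

Yes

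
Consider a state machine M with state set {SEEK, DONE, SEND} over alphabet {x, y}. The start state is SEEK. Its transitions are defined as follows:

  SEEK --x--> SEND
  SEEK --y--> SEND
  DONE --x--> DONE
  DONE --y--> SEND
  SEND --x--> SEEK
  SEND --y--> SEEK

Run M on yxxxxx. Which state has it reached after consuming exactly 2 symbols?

SEEK

SEEK → SEND → SEEK
After 2 symbols: SEEK.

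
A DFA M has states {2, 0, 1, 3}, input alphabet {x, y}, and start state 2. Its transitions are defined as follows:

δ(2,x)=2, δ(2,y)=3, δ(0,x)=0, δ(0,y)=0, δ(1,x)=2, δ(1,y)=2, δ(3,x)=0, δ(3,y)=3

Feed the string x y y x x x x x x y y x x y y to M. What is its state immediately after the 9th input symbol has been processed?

Trace: 2 -x-> 2 -y-> 3 -y-> 3 -x-> 0 -x-> 0 -x-> 0 -x-> 0 -x-> 0 -x-> 0
After 9 symbols: 0.

0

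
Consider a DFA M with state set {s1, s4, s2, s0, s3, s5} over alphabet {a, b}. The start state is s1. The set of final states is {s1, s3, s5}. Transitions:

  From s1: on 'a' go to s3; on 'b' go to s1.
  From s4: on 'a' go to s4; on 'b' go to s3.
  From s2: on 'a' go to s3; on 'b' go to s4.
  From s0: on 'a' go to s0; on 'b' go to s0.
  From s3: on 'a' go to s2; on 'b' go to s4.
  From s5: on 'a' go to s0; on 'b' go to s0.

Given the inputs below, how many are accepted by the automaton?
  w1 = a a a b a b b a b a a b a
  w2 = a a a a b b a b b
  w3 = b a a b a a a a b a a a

w1:
  start at s1
  read 'a': s1 → s3
  read 'a': s3 → s2
  read 'a': s2 → s3
  read 'b': s3 → s4
  read 'a': s4 → s4
  read 'b': s4 → s3
  read 'b': s3 → s4
  read 'a': s4 → s4
  read 'b': s4 → s3
  read 'a': s3 → s2
  read 'a': s2 → s3
  read 'b': s3 → s4
  read 'a': s4 → s4
  end s4, rejected
w2:
  start at s1
  read 'a': s1 → s3
  read 'a': s3 → s2
  read 'a': s2 → s3
  read 'a': s3 → s2
  read 'b': s2 → s4
  read 'b': s4 → s3
  read 'a': s3 → s2
  read 'b': s2 → s4
  read 'b': s4 → s3
  end s3, accepted
w3:
  start at s1
  read 'b': s1 → s1
  read 'a': s1 → s3
  read 'a': s3 → s2
  read 'b': s2 → s4
  read 'a': s4 → s4
  read 'a': s4 → s4
  read 'a': s4 → s4
  read 'a': s4 → s4
  read 'b': s4 → s3
  read 'a': s3 → s2
  read 'a': s2 → s3
  read 'a': s3 → s2
  end s2, rejected

1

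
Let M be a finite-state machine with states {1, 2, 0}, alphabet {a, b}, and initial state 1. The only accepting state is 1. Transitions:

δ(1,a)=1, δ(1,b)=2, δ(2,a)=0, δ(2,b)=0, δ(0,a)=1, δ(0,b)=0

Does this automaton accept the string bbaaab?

Trace: 1 -b-> 2 -b-> 0 -a-> 1 -a-> 1 -a-> 1 -b-> 2
End state 2 is not accepting.

No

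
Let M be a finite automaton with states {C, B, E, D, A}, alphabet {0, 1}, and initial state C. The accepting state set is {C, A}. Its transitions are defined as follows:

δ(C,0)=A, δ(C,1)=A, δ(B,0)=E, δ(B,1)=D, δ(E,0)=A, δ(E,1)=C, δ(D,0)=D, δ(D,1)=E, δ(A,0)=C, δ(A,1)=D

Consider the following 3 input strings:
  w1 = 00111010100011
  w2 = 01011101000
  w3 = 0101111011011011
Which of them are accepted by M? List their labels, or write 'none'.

w2

w1: Trace: C -0-> A -0-> C -1-> A -1-> D -1-> E -0-> A -1-> D -0-> D -1-> E -0-> A -0-> C -0-> A -1-> D -1-> E  → end E, rejected
w2: Trace: C -0-> A -1-> D -0-> D -1-> E -1-> C -1-> A -0-> C -1-> A -0-> C -0-> A -0-> C  → end C, accepted
w3: Trace: C -0-> A -1-> D -0-> D -1-> E -1-> C -1-> A -1-> D -0-> D -1-> E -1-> C -0-> A -1-> D -1-> E -0-> A -1-> D -1-> E  → end E, rejected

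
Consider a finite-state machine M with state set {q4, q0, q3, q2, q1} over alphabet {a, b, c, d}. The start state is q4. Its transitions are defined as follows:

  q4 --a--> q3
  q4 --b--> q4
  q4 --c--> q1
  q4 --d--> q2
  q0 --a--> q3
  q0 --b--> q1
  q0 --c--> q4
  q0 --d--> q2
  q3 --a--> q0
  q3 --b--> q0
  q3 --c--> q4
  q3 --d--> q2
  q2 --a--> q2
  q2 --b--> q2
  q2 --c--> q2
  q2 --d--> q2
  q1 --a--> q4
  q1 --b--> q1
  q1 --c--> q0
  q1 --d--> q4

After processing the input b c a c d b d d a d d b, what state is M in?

Trace: q4 -b-> q4 -c-> q1 -a-> q4 -c-> q1 -d-> q4 -b-> q4 -d-> q2 -d-> q2 -a-> q2 -d-> q2 -d-> q2 -b-> q2

q2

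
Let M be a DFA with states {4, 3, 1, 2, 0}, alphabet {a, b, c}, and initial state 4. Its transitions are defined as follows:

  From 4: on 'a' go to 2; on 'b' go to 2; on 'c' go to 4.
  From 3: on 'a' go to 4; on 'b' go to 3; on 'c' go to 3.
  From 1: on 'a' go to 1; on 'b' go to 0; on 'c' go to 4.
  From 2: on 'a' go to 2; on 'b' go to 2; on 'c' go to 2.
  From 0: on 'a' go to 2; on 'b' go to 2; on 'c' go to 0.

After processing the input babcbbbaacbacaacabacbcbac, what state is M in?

2

start at 4
read 'b': 4 → 2
read 'a': 2 → 2
read 'b': 2 → 2
read 'c': 2 → 2
read 'b': 2 → 2
read 'b': 2 → 2
read 'b': 2 → 2
read 'a': 2 → 2
read 'a': 2 → 2
read 'c': 2 → 2
read 'b': 2 → 2
read 'a': 2 → 2
read 'c': 2 → 2
read 'a': 2 → 2
read 'a': 2 → 2
read 'c': 2 → 2
read 'a': 2 → 2
read 'b': 2 → 2
read 'a': 2 → 2
read 'c': 2 → 2
read 'b': 2 → 2
read 'c': 2 → 2
read 'b': 2 → 2
read 'a': 2 → 2
read 'c': 2 → 2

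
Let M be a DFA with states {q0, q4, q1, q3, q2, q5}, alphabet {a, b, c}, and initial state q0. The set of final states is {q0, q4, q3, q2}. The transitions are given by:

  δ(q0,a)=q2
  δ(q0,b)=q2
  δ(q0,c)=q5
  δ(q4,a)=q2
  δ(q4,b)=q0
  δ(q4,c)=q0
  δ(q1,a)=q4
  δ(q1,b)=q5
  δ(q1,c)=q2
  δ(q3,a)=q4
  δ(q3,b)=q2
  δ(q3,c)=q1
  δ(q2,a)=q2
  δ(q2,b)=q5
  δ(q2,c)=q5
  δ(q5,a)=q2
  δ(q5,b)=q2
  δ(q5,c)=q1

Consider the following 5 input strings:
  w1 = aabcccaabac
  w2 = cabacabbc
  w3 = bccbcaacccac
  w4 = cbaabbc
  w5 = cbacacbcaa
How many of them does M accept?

w1: Trace: q0 -a-> q2 -a-> q2 -b-> q5 -c-> q1 -c-> q2 -c-> q5 -a-> q2 -a-> q2 -b-> q5 -a-> q2 -c-> q5  → end q5, rejected
w2: Trace: q0 -c-> q5 -a-> q2 -b-> q5 -a-> q2 -c-> q5 -a-> q2 -b-> q5 -b-> q2 -c-> q5  → end q5, rejected
w3: Trace: q0 -b-> q2 -c-> q5 -c-> q1 -b-> q5 -c-> q1 -a-> q4 -a-> q2 -c-> q5 -c-> q1 -c-> q2 -a-> q2 -c-> q5  → end q5, rejected
w4: Trace: q0 -c-> q5 -b-> q2 -a-> q2 -a-> q2 -b-> q5 -b-> q2 -c-> q5  → end q5, rejected
w5: Trace: q0 -c-> q5 -b-> q2 -a-> q2 -c-> q5 -a-> q2 -c-> q5 -b-> q2 -c-> q5 -a-> q2 -a-> q2  → end q2, accepted

1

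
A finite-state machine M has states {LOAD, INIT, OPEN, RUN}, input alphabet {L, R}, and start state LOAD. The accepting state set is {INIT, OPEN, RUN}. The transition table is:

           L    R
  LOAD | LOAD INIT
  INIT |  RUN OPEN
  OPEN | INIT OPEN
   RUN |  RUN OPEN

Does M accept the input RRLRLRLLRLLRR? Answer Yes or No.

Yes

Trace: LOAD -R-> INIT -R-> OPEN -L-> INIT -R-> OPEN -L-> INIT -R-> OPEN -L-> INIT -L-> RUN -R-> OPEN -L-> INIT -L-> RUN -R-> OPEN -R-> OPEN
End state OPEN is accepting.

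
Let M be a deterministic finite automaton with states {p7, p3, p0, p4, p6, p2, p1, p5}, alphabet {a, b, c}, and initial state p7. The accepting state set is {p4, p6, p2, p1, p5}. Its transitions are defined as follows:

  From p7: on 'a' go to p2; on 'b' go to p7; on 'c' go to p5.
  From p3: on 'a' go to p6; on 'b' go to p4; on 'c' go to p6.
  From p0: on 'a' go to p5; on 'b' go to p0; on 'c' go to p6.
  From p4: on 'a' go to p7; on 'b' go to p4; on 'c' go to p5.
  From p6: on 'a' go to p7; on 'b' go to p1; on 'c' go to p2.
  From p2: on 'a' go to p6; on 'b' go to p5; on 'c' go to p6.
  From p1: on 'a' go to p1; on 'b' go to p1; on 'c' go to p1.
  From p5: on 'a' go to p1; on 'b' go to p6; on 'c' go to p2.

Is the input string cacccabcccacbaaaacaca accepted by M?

start at p7
read 'c': p7 → p5
read 'a': p5 → p1
read 'c': p1 → p1
read 'c': p1 → p1
read 'c': p1 → p1
read 'a': p1 → p1
read 'b': p1 → p1
read 'c': p1 → p1
read 'c': p1 → p1
read 'c': p1 → p1
read 'a': p1 → p1
read 'c': p1 → p1
read 'b': p1 → p1
read 'a': p1 → p1
read 'a': p1 → p1
read 'a': p1 → p1
read 'a': p1 → p1
read 'c': p1 → p1
read 'a': p1 → p1
read 'c': p1 → p1
read 'a': p1 → p1
End state p1 is accepting.

Yes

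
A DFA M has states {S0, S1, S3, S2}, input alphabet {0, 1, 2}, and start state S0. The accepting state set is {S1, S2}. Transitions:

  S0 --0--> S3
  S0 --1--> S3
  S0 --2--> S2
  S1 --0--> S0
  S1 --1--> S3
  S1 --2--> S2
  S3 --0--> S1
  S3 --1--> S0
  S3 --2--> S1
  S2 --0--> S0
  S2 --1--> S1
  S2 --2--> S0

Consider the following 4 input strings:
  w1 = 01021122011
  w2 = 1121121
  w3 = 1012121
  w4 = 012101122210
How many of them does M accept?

0

w1: S0 → S3 → S0 → S3 → S1 → S3 → S0 → S2 → S0 → S3 → S0 → S3  → end S3, rejected
w2: S0 → S3 → S0 → S2 → S1 → S3 → S1 → S3  → end S3, rejected
w3: S0 → S3 → S1 → S3 → S1 → S3 → S1 → S3  → end S3, rejected
w4: S0 → S3 → S0 → S2 → S1 → S0 → S3 → S0 → S2 → S0 → S2 → S1 → S0  → end S0, rejected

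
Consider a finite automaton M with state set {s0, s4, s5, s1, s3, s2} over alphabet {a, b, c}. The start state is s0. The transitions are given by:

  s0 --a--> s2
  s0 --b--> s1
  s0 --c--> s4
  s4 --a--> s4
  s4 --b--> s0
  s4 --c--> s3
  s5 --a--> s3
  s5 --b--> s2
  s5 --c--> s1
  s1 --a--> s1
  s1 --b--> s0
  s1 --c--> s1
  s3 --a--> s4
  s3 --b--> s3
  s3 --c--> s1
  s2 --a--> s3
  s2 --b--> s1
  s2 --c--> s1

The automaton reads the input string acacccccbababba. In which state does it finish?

start at s0
read 'a': s0 → s2
read 'c': s2 → s1
read 'a': s1 → s1
read 'c': s1 → s1
read 'c': s1 → s1
read 'c': s1 → s1
read 'c': s1 → s1
read 'c': s1 → s1
read 'b': s1 → s0
read 'a': s0 → s2
read 'b': s2 → s1
read 'a': s1 → s1
read 'b': s1 → s0
read 'b': s0 → s1
read 'a': s1 → s1

s1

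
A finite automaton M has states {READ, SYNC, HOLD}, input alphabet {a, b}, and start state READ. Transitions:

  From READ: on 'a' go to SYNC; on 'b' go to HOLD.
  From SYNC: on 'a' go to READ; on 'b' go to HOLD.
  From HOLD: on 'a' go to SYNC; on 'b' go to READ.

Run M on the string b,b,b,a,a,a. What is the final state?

SYNC

READ → HOLD → READ → HOLD → SYNC → READ → SYNC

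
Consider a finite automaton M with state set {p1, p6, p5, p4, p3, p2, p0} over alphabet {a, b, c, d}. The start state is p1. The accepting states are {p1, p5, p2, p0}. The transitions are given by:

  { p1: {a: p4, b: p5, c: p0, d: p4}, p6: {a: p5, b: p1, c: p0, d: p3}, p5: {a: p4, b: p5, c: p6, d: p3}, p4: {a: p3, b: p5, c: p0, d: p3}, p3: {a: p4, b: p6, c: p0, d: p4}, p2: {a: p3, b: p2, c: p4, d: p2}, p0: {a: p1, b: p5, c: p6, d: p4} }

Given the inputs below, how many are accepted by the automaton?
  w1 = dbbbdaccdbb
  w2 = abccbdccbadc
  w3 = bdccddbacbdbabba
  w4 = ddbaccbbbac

3

w1: p1 → p4 → p5 → p5 → p5 → p3 → p4 → p0 → p6 → p3 → p6 → p1  → end p1, accepted
w2: p1 → p4 → p5 → p6 → p0 → p5 → p3 → p0 → p6 → p1 → p4 → p3 → p0  → end p0, accepted
w3: p1 → p5 → p3 → p0 → p6 → p3 → p4 → p5 → p4 → p0 → p5 → p3 → p6 → p5 → p5 → p5 → p4  → end p4, rejected
w4: p1 → p4 → p3 → p6 → p5 → p6 → p0 → p5 → p5 → p5 → p4 → p0  → end p0, accepted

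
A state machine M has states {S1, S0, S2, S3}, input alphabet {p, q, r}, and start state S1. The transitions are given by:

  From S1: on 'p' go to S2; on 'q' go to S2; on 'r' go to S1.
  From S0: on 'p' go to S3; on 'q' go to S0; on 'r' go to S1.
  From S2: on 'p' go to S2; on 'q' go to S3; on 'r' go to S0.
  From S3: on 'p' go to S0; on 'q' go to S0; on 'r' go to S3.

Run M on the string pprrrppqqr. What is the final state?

start at S1
read 'p': S1 → S2
read 'p': S2 → S2
read 'r': S2 → S0
read 'r': S0 → S1
read 'r': S1 → S1
read 'p': S1 → S2
read 'p': S2 → S2
read 'q': S2 → S3
read 'q': S3 → S0
read 'r': S0 → S1

S1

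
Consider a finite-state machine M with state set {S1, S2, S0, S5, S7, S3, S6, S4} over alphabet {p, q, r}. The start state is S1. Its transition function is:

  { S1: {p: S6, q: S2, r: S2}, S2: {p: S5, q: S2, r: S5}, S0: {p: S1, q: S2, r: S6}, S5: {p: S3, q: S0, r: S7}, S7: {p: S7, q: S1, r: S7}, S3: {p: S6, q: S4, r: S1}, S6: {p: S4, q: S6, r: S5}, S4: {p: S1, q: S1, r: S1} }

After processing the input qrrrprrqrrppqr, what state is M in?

Trace: S1 -q-> S2 -r-> S5 -r-> S7 -r-> S7 -p-> S7 -r-> S7 -r-> S7 -q-> S1 -r-> S2 -r-> S5 -p-> S3 -p-> S6 -q-> S6 -r-> S5

S5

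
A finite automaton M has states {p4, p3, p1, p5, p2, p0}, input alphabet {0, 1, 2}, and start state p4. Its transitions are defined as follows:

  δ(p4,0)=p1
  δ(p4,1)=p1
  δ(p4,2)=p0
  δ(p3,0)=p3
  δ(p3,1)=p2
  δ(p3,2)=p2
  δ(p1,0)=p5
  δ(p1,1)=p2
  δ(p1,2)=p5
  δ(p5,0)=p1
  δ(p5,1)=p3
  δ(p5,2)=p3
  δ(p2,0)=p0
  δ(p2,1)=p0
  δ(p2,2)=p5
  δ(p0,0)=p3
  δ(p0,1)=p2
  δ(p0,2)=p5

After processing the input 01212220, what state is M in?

p3

start at p4
read '0': p4 → p1
read '1': p1 → p2
read '2': p2 → p5
read '1': p5 → p3
read '2': p3 → p2
read '2': p2 → p5
read '2': p5 → p3
read '0': p3 → p3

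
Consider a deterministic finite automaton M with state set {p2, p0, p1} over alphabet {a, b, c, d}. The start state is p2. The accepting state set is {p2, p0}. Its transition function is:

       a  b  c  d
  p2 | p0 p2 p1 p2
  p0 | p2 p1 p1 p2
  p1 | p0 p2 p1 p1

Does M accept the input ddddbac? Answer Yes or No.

start at p2
read 'd': p2 → p2
read 'd': p2 → p2
read 'd': p2 → p2
read 'd': p2 → p2
read 'b': p2 → p2
read 'a': p2 → p0
read 'c': p0 → p1
End state p1 is not accepting.

No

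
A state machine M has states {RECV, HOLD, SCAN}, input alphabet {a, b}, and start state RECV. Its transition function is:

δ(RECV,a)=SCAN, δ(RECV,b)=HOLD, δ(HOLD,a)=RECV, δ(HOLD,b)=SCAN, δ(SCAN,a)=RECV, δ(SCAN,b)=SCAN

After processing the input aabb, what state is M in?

SCAN

start at RECV
read 'a': RECV → SCAN
read 'a': SCAN → RECV
read 'b': RECV → HOLD
read 'b': HOLD → SCAN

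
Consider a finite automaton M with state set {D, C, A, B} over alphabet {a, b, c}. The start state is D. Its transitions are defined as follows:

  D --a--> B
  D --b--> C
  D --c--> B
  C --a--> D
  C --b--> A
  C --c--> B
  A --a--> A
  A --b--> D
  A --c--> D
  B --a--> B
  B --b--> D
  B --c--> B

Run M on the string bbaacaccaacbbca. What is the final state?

Trace: D -b-> C -b-> A -a-> A -a-> A -c-> D -a-> B -c-> B -c-> B -a-> B -a-> B -c-> B -b-> D -b-> C -c-> B -a-> B

B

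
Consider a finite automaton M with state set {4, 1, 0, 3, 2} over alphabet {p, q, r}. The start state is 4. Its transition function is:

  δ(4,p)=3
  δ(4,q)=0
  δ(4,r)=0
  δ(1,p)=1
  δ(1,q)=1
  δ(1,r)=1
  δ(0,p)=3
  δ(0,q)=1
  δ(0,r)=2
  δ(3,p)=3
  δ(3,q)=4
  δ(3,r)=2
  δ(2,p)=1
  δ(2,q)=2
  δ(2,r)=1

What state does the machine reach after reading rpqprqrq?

1

start at 4
read 'r': 4 → 0
read 'p': 0 → 3
read 'q': 3 → 4
read 'p': 4 → 3
read 'r': 3 → 2
read 'q': 2 → 2
read 'r': 2 → 1
read 'q': 1 → 1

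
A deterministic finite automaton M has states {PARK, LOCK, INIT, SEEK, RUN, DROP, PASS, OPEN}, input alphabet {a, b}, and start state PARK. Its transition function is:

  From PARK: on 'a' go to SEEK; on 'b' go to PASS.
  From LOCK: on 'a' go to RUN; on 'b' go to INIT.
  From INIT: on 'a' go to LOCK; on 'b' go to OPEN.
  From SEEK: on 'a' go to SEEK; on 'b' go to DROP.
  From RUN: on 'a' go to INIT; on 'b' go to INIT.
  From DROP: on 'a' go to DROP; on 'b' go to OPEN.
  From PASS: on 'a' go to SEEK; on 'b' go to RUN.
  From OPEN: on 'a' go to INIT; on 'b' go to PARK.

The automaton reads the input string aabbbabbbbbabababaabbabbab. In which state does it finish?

DROP

Trace: PARK -a-> SEEK -a-> SEEK -b-> DROP -b-> OPEN -b-> PARK -a-> SEEK -b-> DROP -b-> OPEN -b-> PARK -b-> PASS -b-> RUN -a-> INIT -b-> OPEN -a-> INIT -b-> OPEN -a-> INIT -b-> OPEN -a-> INIT -a-> LOCK -b-> INIT -b-> OPEN -a-> INIT -b-> OPEN -b-> PARK -a-> SEEK -b-> DROP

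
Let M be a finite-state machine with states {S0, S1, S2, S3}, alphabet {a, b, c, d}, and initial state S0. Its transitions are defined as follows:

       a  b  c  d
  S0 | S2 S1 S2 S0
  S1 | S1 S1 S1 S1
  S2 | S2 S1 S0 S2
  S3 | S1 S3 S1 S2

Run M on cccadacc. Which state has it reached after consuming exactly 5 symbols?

S2

Trace: S0 -c-> S2 -c-> S0 -c-> S2 -a-> S2 -d-> S2
After 5 symbols: S2.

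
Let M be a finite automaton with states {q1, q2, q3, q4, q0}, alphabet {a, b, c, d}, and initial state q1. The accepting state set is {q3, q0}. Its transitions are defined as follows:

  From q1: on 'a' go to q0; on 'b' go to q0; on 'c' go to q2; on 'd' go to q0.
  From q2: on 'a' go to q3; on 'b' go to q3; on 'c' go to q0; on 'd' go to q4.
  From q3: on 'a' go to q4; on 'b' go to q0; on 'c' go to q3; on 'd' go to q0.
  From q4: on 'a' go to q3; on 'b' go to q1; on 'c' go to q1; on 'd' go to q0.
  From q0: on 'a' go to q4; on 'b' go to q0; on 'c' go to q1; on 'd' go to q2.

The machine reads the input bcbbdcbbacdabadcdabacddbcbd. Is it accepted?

q1 → q0 → q1 → q0 → q0 → q2 → q0 → q0 → q0 → q4 → q1 → q0 → q4 → q1 → q0 → q2 → q0 → q2 → q3 → q0 → q4 → q1 → q0 → q2 → q3 → q3 → q0 → q2
End state q2 is not accepting.

No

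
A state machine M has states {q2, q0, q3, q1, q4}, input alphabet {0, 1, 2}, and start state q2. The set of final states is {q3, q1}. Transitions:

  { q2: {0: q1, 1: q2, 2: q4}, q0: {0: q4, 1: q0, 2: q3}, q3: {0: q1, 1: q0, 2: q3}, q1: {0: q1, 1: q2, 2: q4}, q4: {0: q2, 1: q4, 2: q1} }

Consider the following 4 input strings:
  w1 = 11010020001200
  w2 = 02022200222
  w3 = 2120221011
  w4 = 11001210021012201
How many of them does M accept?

1

w1: q2 → q2 → q2 → q1 → q2 → q1 → q1 → q4 → q2 → q1 → q1 → q2 → q4 → q2 → q1  → end q1, accepted
w2: q2 → q1 → q4 → q2 → q4 → q1 → q4 → q2 → q1 → q4 → q1 → q4  → end q4, rejected
w3: q2 → q4 → q4 → q1 → q1 → q4 → q1 → q2 → q1 → q2 → q2  → end q2, rejected
w4: q2 → q2 → q2 → q1 → q1 → q2 → q4 → q4 → q2 → q1 → q4 → q4 → q2 → q2 → q4 → q1 → q1 → q2  → end q2, rejected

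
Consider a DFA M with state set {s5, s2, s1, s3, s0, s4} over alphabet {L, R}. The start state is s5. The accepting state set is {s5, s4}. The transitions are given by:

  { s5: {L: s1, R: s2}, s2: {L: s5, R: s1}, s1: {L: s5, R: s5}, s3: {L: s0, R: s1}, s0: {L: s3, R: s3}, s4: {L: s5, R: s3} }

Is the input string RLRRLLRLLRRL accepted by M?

s5 → s2 → s5 → s2 → s1 → s5 → s1 → s5 → s1 → s5 → s2 → s1 → s5
End state s5 is accepting.

Yes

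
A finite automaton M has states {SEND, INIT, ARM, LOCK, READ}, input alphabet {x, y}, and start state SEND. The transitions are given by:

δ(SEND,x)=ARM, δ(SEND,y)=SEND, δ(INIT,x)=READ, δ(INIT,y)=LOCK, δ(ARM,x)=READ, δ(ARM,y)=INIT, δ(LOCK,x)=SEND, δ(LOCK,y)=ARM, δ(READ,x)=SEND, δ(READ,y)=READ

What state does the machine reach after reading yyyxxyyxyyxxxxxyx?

Trace: SEND -y-> SEND -y-> SEND -y-> SEND -x-> ARM -x-> READ -y-> READ -y-> READ -x-> SEND -y-> SEND -y-> SEND -x-> ARM -x-> READ -x-> SEND -x-> ARM -x-> READ -y-> READ -x-> SEND

SEND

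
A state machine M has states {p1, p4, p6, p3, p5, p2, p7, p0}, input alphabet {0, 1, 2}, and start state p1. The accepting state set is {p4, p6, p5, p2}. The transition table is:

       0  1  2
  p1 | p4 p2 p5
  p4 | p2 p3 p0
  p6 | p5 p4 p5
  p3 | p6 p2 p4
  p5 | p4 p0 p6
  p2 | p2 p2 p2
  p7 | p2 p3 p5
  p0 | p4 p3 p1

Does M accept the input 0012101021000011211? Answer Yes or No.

start at p1
read '0': p1 → p4
read '0': p4 → p2
read '1': p2 → p2
read '2': p2 → p2
read '1': p2 → p2
read '0': p2 → p2
read '1': p2 → p2
read '0': p2 → p2
read '2': p2 → p2
read '1': p2 → p2
read '0': p2 → p2
read '0': p2 → p2
read '0': p2 → p2
read '0': p2 → p2
read '1': p2 → p2
read '1': p2 → p2
read '2': p2 → p2
read '1': p2 → p2
read '1': p2 → p2
End state p2 is accepting.

Yes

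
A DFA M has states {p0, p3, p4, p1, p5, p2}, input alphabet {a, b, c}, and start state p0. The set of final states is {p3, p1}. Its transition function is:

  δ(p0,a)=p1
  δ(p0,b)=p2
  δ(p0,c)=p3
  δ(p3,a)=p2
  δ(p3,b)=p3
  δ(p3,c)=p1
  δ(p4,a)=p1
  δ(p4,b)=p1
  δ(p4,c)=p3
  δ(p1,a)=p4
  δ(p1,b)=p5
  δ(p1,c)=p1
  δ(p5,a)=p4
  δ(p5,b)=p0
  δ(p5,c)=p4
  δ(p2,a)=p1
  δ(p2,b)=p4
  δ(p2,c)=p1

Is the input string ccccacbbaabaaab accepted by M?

Yes

start at p0
read 'c': p0 → p3
read 'c': p3 → p1
read 'c': p1 → p1
read 'c': p1 → p1
read 'a': p1 → p4
read 'c': p4 → p3
read 'b': p3 → p3
read 'b': p3 → p3
read 'a': p3 → p2
read 'a': p2 → p1
read 'b': p1 → p5
read 'a': p5 → p4
read 'a': p4 → p1
read 'a': p1 → p4
read 'b': p4 → p1
End state p1 is accepting.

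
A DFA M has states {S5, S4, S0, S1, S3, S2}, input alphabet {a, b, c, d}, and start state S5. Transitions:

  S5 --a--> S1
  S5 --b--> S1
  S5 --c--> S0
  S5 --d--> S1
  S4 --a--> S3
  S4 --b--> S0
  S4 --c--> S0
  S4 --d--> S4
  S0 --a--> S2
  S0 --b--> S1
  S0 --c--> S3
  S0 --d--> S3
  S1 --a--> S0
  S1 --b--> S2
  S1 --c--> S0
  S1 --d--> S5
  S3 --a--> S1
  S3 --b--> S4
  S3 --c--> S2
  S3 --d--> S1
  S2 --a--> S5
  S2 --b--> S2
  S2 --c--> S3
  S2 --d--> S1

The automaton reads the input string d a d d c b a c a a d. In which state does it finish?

S3

start at S5
read 'd': S5 → S1
read 'a': S1 → S0
read 'd': S0 → S3
read 'd': S3 → S1
read 'c': S1 → S0
read 'b': S0 → S1
read 'a': S1 → S0
read 'c': S0 → S3
read 'a': S3 → S1
read 'a': S1 → S0
read 'd': S0 → S3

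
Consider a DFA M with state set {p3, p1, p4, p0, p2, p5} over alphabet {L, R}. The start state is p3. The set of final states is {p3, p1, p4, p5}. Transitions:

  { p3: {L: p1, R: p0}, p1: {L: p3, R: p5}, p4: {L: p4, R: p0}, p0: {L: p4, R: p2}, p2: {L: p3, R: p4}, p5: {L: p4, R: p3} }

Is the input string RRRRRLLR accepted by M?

p3 → p0 → p2 → p4 → p0 → p2 → p3 → p1 → p5
End state p5 is accepting.

Yes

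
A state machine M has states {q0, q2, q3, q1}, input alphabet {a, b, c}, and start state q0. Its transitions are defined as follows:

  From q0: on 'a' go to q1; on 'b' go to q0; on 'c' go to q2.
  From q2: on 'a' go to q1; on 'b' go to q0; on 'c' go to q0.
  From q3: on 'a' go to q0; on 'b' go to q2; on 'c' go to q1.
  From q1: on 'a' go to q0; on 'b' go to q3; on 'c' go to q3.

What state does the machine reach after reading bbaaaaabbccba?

Trace: q0 -b-> q0 -b-> q0 -a-> q1 -a-> q0 -a-> q1 -a-> q0 -a-> q1 -b-> q3 -b-> q2 -c-> q0 -c-> q2 -b-> q0 -a-> q1

q1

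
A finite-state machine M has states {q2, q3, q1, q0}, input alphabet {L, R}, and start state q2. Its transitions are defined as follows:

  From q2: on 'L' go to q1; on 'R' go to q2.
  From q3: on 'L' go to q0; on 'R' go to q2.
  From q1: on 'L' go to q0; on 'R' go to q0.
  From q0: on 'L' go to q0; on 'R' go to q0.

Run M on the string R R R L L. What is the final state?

q0

Trace: q2 -R-> q2 -R-> q2 -R-> q2 -L-> q1 -L-> q0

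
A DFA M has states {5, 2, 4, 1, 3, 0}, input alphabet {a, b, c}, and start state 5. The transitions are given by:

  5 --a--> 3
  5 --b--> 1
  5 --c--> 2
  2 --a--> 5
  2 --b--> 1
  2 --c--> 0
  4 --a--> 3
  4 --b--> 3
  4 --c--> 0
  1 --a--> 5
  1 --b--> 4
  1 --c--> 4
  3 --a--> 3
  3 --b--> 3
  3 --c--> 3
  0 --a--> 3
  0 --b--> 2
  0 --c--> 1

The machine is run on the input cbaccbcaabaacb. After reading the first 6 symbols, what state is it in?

2

start at 5
read 'c': 5 → 2
read 'b': 2 → 1
read 'a': 1 → 5
read 'c': 5 → 2
read 'c': 2 → 0
read 'b': 0 → 2
After 6 symbols: 2.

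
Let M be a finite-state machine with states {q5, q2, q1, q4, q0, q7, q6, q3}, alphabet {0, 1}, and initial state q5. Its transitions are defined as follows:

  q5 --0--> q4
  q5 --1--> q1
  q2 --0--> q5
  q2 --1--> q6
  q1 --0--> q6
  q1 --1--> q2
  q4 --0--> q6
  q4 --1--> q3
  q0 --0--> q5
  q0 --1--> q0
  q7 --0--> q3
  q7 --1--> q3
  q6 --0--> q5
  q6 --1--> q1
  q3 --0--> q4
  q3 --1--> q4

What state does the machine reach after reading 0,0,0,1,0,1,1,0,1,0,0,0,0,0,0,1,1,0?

q6

start at q5
read '0': q5 → q4
read '0': q4 → q6
read '0': q6 → q5
read '1': q5 → q1
read '0': q1 → q6
read '1': q6 → q1
read '1': q1 → q2
read '0': q2 → q5
read '1': q5 → q1
read '0': q1 → q6
read '0': q6 → q5
read '0': q5 → q4
read '0': q4 → q6
read '0': q6 → q5
read '0': q5 → q4
read '1': q4 → q3
read '1': q3 → q4
read '0': q4 → q6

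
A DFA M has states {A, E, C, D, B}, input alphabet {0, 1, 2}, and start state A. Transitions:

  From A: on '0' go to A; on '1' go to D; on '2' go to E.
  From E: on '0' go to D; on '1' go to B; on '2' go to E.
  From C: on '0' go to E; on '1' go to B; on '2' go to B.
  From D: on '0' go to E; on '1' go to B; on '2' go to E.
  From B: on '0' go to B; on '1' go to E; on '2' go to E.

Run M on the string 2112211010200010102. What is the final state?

start at A
read '2': A → E
read '1': E → B
read '1': B → E
read '2': E → E
read '2': E → E
read '1': E → B
read '1': B → E
read '0': E → D
read '1': D → B
read '0': B → B
read '2': B → E
read '0': E → D
read '0': D → E
read '0': E → D
read '1': D → B
read '0': B → B
read '1': B → E
read '0': E → D
read '2': D → E

E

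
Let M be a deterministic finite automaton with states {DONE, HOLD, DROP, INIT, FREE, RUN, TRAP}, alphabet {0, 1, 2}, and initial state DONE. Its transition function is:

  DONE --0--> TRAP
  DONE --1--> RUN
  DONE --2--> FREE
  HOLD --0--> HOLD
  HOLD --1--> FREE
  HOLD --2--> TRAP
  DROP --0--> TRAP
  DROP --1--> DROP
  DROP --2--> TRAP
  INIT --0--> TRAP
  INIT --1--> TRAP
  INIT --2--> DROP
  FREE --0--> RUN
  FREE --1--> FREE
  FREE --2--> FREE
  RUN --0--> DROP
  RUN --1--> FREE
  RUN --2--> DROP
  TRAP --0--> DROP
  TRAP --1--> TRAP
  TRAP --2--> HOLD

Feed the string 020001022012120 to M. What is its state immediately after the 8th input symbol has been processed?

DROP

start at DONE
read '0': DONE → TRAP
read '2': TRAP → HOLD
read '0': HOLD → HOLD
read '0': HOLD → HOLD
read '0': HOLD → HOLD
read '1': HOLD → FREE
read '0': FREE → RUN
read '2': RUN → DROP
After 8 symbols: DROP.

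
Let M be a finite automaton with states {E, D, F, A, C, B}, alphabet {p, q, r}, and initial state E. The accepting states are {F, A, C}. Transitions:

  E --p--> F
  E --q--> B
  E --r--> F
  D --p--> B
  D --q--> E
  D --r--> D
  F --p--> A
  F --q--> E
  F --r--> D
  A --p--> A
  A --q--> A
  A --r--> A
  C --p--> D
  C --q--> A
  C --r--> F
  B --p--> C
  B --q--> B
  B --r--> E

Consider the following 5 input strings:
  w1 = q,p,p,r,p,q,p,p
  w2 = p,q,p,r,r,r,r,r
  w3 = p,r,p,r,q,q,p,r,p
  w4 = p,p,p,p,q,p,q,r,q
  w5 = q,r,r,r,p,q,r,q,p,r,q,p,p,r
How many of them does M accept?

3

w1: E → B → C → D → D → B → B → C → D  → end D, rejected
w2: E → F → E → F → D → D → D → D → D  → end D, rejected
w3: E → F → D → B → E → B → B → C → F → A  → end A, accepted
w4: E → F → A → A → A → A → A → A → A → A  → end A, accepted
w5: E → B → E → F → D → B → B → E → B → C → F → E → F → A → A  → end A, accepted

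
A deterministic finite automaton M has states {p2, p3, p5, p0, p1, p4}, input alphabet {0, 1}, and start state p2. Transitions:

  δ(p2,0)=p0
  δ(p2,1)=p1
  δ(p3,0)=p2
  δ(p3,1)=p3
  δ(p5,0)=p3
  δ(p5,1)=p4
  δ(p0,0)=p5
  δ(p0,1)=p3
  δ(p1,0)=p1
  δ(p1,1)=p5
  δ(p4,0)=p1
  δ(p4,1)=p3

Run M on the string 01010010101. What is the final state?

p1

p2 → p0 → p3 → p2 → p1 → p1 → p1 → p5 → p3 → p3 → p2 → p1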